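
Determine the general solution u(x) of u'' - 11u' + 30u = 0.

Characteristic equation r² - 11r + 30 = 0 factors as (r - 6)(r - 5) = 0, so r = 6, 5.
Hence u_h = C1*exp(6*x) + C2*exp(5*x).

u = C1*exp(6*x) + C2*exp(5*x)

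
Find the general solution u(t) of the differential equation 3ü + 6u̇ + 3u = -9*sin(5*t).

u = 15*cos(5*t)/338 + 18*sin(5*t)/169 + C1*exp(-t) + C2*t*exp(-t)

Divide through by 3: u'' + 2u' + u = -3*sin(5*t).
Characteristic equation r² + 2r + 1 = 0 has discriminant (2)² - 4·(1) = 0, so r = -1 is a repeated root.
Hence u_h = (C1 + C2*t)*exp(-t).
Try u_p = A*cos(5*t) + B*sin(5*t). Substituting and equating the coefficients of cos(5t) and sin(5t) gives A = 15/338, B = 18/169, so u_p = 15*cos(5*t)/338 + 18*sin(5*t)/169.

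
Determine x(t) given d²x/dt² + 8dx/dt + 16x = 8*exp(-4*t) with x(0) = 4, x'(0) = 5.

x = 4*exp(-4*t) + 4*t**2*exp(-4*t) + 21*t*exp(-4*t)

Characteristic equation r² + 8r + 16 = 0 has discriminant (8)² - 4·(16) = 0, so r = -4 is a repeated root.
Hence x_h = (C1 + C2*t)*exp(-4*t).
Since exp(-4*t) solves the homogeneous equation (r = -4 is a root of multiplicity 2), multiply the trial by t^2. Try x_p = A*t^2*exp(-4*t). Substituting into the equation and dividing by exp(-4*t) gives A = 4, so x_p = 4*t^2*exp(-4*t).
General solution: x = C1*exp(-4*t) + 4*t^2*exp(-4*t) + C2*t*exp(-4*t).
Apply the initial conditions: x(0) = C1 = 4 and x'(0) = C2 - 4*C1 = 5. Solving gives C1 = 4, C2 = 21.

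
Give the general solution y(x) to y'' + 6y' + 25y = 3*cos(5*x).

Characteristic equation r² + 6r + 25 = 0 has discriminant (6)² - 4·(25) = -64 < 0, so r = -3 ± 4i.
Hence y_h = C1*cos(4*x)*exp(-3*x) + C2*exp(-3*x)*sin(4*x).
Try y_p = A*cos(5*x) + B*sin(5*x). Substituting and equating the coefficients of cos(5x) and sin(5x) gives A = 0, B = 1/10, so y_p = sin(5*x)/10.

y = sin(5*x)/10 + C1*cos(4*x)*exp(-3*x) + C2*exp(-3*x)*sin(4*x)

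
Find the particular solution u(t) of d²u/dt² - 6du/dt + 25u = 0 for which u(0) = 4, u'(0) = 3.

Characteristic equation r² - 6r + 25 = 0 has discriminant (-6)² - 4·(25) = -64 < 0, so r = 3 ± 4i.
Hence u_h = C1*cos(4*t)*exp(3*t) + C2*exp(3*t)*sin(4*t).
Apply the initial conditions: u(0) = C1 = 4 and u'(0) = 3*C1 + 4*C2 = 3. Solving gives C1 = 4, C2 = -9/4.

u = 4*cos(4*t)*exp(3*t) - 9*exp(3*t)*sin(4*t)/4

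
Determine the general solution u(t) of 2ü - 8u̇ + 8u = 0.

u = C1*exp(2*t) + C2*t*exp(2*t)

Divide through by 2: u'' - 4u' + 4u = 0.
Characteristic equation r² - 4r + 4 = 0 has discriminant (-4)² - 4·(4) = 0, so r = 2 is a repeated root.
Hence u_h = (C1 + C2*t)*exp(2*t).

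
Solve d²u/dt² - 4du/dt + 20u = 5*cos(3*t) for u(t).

u = -12*sin(3*t)/53 + 11*cos(3*t)/53 + C1*cos(4*t)*exp(2*t) + C2*exp(2*t)*sin(4*t)

Characteristic equation r² - 4r + 20 = 0 has discriminant (-4)² - 4·(20) = -64 < 0, so r = 2 ± 4i.
Hence u_h = C1*cos(4*t)*exp(2*t) + C2*exp(2*t)*sin(4*t).
Try u_p = A*cos(3*t) + B*sin(3*t). Substituting and equating the coefficients of cos(3t) and sin(3t) gives A = 11/53, B = -12/53, so u_p = -12*sin(3*t)/53 + 11*cos(3*t)/53.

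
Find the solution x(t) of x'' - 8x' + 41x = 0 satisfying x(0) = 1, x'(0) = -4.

x = cos(5*t)*exp(4*t) - 8*exp(4*t)*sin(5*t)/5

Characteristic equation r² - 8r + 41 = 0 has discriminant (-8)² - 4·(41) = -100 < 0, so r = 4 ± 5i.
Hence x_h = C1*cos(5*t)*exp(4*t) + C2*exp(4*t)*sin(5*t).
Apply the initial conditions: x(0) = C1 = 1 and x'(0) = 4*C1 + 5*C2 = -4. Solving gives C1 = 1, C2 = -8/5.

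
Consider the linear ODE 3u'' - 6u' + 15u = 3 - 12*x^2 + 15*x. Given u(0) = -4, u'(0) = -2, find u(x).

u = 83/125 - 4*x**2/5 + 9*x/25 - 583*cos(2*x)*exp(x)/125 + 144*exp(x)*sin(2*x)/125

Divide through by 3: u'' - 2u' + 5u = 1 - 4*x^2 + 5*x.
Characteristic equation r² - 2r + 5 = 0 has discriminant (-2)² - 4·(5) = -16 < 0, so r = 1 ± 2i.
Hence u_h = C1*cos(2*x)*exp(x) + C2*exp(x)*sin(2*x).
For the particular solution try u_p = A0 + A1*x + A2*x^2. Substituting and matching coefficients of each power of x gives A0 = 83/125, A1 = 9/25, A2 = -4/5, so u_p = 83/125 - 4*x^2/5 + 9*x/25.
General solution: u = 83/125 - 4*x^2/5 + 9*x/25 + C1*cos(2*x)*exp(x) + C2*exp(x)*sin(2*x).
Apply the initial conditions: u(0) = 83/125 + C1 = -4 and u'(0) = 9/25 + C1 + 2*C2 = -2. Solving gives C1 = -583/125, C2 = 144/125.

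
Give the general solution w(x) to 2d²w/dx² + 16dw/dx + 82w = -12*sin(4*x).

Divide through by 2: w'' + 8w' + 41w = -6*sin(4*x).
Characteristic equation r² + 8r + 41 = 0 has discriminant (8)² - 4·(41) = -100 < 0, so r = -4 ± 5i.
Hence w_h = C1*cos(5*x)*exp(-4*x) + C2*exp(-4*x)*sin(5*x).
Try w_p = A*cos(4*x) + B*sin(4*x). Substituting and equating the coefficients of cos(4x) and sin(4x) gives A = 192/1649, B = -150/1649, so w_p = -150*sin(4*x)/1649 + 192*cos(4*x)/1649.

w = -150*sin(4*x)/1649 + 192*cos(4*x)/1649 + C1*cos(5*x)*exp(-4*x) + C2*exp(-4*x)*sin(5*x)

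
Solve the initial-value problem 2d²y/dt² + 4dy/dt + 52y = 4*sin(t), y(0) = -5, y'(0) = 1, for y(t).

y = -4*cos(t)/629 + 50*sin(t)/629 - 3141*cos(5*t)*exp(-t)/629 - 2562*exp(-t)*sin(5*t)/3145

Divide through by 2: y'' + 2y' + 26y = 2*sin(t).
Characteristic equation r² + 2r + 26 = 0 has discriminant (2)² - 4·(26) = -100 < 0, so r = -1 ± 5i.
Hence y_h = C1*cos(5*t)*exp(-t) + C2*exp(-t)*sin(5*t).
Try y_p = A*cos(t) + B*sin(t). Substituting and equating the coefficients of cos(t) and sin(t) gives A = -4/629, B = 50/629, so y_p = -4*cos(t)/629 + 50*sin(t)/629.
General solution: y = -4*cos(t)/629 + 50*sin(t)/629 + C1*cos(5*t)*exp(-t) + C2*exp(-t)*sin(5*t).
Apply the initial conditions: y(0) = -4/629 + C1 = -5 and y'(0) = 50/629 - C1 + 5*C2 = 1. Solving gives C1 = -3141/629, C2 = -2562/3145.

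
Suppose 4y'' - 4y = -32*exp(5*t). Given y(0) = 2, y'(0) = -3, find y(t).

y = exp(t)/2 - exp(5*t)/3 + 11*exp(-t)/6

Divide through by 4: y'' - y = -8*exp(5*t).
Characteristic equation r² - 1 = 0 factors as (r + 1)(r - 1) = 0, so r = -1, 1.
Hence y_h = C1*exp(-t) + C2*exp(t).
Try y_p = A*exp(5*t). Substituting into the equation and dividing by exp(5*t) gives A = -1/3, so y_p = -exp(5*t)/3.
General solution: y = -exp(5*t)/3 + C1*exp(-t) + C2*exp(t).
Apply the initial conditions: y(0) = -1/3 + C1 + C2 = 2 and y'(0) = -5/3 + C2 - C1 = -3. Solving gives C1 = 11/6, C2 = 1/2.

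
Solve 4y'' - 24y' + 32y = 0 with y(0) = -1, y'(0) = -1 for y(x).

y = exp(4*x)/2 - 3*exp(2*x)/2

Divide through by 4: y'' - 6y' + 8y = 0.
Characteristic equation r² - 6r + 8 = 0 factors as (r - 4)(r - 2) = 0, so r = 4, 2.
Hence y_h = C1*exp(4*x) + C2*exp(2*x).
Apply the initial conditions: y(0) = C1 + C2 = -1 and y'(0) = 2*C2 + 4*C1 = -1. Solving gives C1 = 1/2, C2 = -3/2.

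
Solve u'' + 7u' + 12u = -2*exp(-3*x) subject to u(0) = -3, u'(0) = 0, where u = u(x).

Characteristic equation r² + 7r + 12 = 0 factors as (r + 3)(r + 4) = 0, so r = -3, -4.
Hence u_h = C1*exp(-3*x) + C2*exp(-4*x).
Since exp(-3*x) solves the homogeneous equation (r = -3 is a root of multiplicity 1), multiply the trial by x. Try u_p = A*x*exp(-3*x). Substituting into the equation and dividing by exp(-3*x) gives A = -2, so u_p = -2*x*exp(-3*x).
General solution: u = C1*exp(-3*x) + C2*exp(-4*x) - 2*x*exp(-3*x).
Apply the initial conditions: u(0) = C1 + C2 = -3 and u'(0) = -2 - 4*C2 - 3*C1 = 0. Solving gives C1 = -10, C2 = 7.

u = -10*exp(-3*x) + 7*exp(-4*x) - 2*x*exp(-3*x)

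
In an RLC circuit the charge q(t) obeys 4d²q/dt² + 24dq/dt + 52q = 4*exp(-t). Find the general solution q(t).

Divide through by 4: q'' + 6q' + 13q = exp(-t).
Characteristic equation r² + 6r + 13 = 0 has discriminant (6)² - 4·(13) = -16 < 0, so r = -3 ± 2i.
Hence q_h = C1*cos(2*t)*exp(-3*t) + C2*exp(-3*t)*sin(2*t).
Try q_p = A*exp(-t). Substituting into the equation and dividing by exp(-t) gives A = 1/8, so q_p = exp(-t)/8.

q = exp(-t)/8 + C1*cos(2*t)*exp(-3*t) + C2*exp(-3*t)*sin(2*t)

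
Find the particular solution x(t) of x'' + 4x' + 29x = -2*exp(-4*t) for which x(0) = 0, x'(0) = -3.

Characteristic equation r² + 4r + 29 = 0 has discriminant (4)² - 4·(29) = -100 < 0, so r = -2 ± 5i.
Hence x_h = C1*cos(5*t)*exp(-2*t) + C2*exp(-2*t)*sin(5*t).
Try x_p = A*exp(-4*t). Substituting into the equation and dividing by exp(-4*t) gives A = -2/29, so x_p = -2*exp(-4*t)/29.
General solution: x = -2*exp(-4*t)/29 + C1*cos(5*t)*exp(-2*t) + C2*exp(-2*t)*sin(5*t).
Apply the initial conditions: x(0) = -2/29 + C1 = 0 and x'(0) = 8/29 - 2*C1 + 5*C2 = -3. Solving gives C1 = 2/29, C2 = -91/145.

x = -2*exp(-4*t)/29 - 91*exp(-2*t)*sin(5*t)/145 + 2*cos(5*t)*exp(-2*t)/29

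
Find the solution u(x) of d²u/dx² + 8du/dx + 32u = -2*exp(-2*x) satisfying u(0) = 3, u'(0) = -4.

Characteristic equation r² + 8r + 32 = 0 has discriminant (8)² - 4·(32) = -64 < 0, so r = -4 ± 4i.
Hence u_h = C1*cos(4*x)*exp(-4*x) + C2*exp(-4*x)*sin(4*x).
Try u_p = A*exp(-2*x). Substituting into the equation and dividing by exp(-2*x) gives A = -1/10, so u_p = -exp(-2*x)/10.
General solution: u = -exp(-2*x)/10 + C1*cos(4*x)*exp(-4*x) + C2*exp(-4*x)*sin(4*x).
Apply the initial conditions: u(0) = -1/10 + C1 = 3 and u'(0) = 1/5 - 4*C1 + 4*C2 = -4. Solving gives C1 = 31/10, C2 = 41/20.

u = -exp(-2*x)/10 + 31*cos(4*x)*exp(-4*x)/10 + 41*exp(-4*x)*sin(4*x)/20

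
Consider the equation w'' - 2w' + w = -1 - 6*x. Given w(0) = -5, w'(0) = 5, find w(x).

Characteristic equation r² - 2r + 1 = 0 has discriminant (-2)² - 4·(1) = 0, so r = 1 is a repeated root.
Hence w_h = (C1 + C2*x)*exp(x).
For the particular solution try w_p = A0 + A1*x. Substituting and matching coefficients of each power of x gives A0 = -13, A1 = -6, so w_p = -13 - 6*x.
General solution: w = -13 - 6*x + C1*exp(x) + C2*x*exp(x).
Apply the initial conditions: w(0) = -13 + C1 = -5 and w'(0) = -6 + C1 + C2 = 5. Solving gives C1 = 8, C2 = 3.

w = -13 - 6*x + 8*exp(x) + 3*x*exp(x)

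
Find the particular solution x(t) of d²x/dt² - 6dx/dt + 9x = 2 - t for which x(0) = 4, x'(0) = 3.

x = 4/27 - t/9 + 104*exp(3*t)/27 - 76*t*exp(3*t)/9

Characteristic equation r² - 6r + 9 = 0 has discriminant (-6)² - 4·(9) = 0, so r = 3 is a repeated root.
Hence x_h = (C1 + C2*t)*exp(3*t).
For the particular solution try x_p = A0 + A1*t. Substituting and matching coefficients of each power of t gives A0 = 4/27, A1 = -1/9, so x_p = 4/27 - t/9.
General solution: x = 4/27 - t/9 + C1*exp(3*t) + C2*t*exp(3*t).
Apply the initial conditions: x(0) = 4/27 + C1 = 4 and x'(0) = -1/9 + C2 + 3*C1 = 3. Solving gives C1 = 104/27, C2 = -76/9.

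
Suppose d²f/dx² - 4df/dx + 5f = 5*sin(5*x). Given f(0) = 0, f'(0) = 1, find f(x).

f = -sin(5*x)/8 + cos(5*x)/8 - cos(x)*exp(2*x)/8 + 15*exp(2*x)*sin(x)/8

Characteristic equation r² - 4r + 5 = 0 has discriminant (-4)² - 4·(5) = -4 < 0, so r = 2 ± i.
Hence f_h = C1*cos(x)*exp(2*x) + C2*exp(2*x)*sin(x).
Try f_p = A*cos(5*x) + B*sin(5*x). Substituting and equating the coefficients of cos(5x) and sin(5x) gives A = 1/8, B = -1/8, so f_p = -sin(5*x)/8 + cos(5*x)/8.
General solution: f = -sin(5*x)/8 + cos(5*x)/8 + C1*cos(x)*exp(2*x) + C2*exp(2*x)*sin(x).
Apply the initial conditions: f(0) = 1/8 + C1 = 0 and f'(0) = -5/8 + C2 + 2*C1 = 1. Solving gives C1 = -1/8, C2 = 15/8.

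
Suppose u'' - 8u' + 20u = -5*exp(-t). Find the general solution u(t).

u = -5*exp(-t)/29 + C1*cos(2*t)*exp(4*t) + C2*exp(4*t)*sin(2*t)

Characteristic equation r² - 8r + 20 = 0 has discriminant (-8)² - 4·(20) = -16 < 0, so r = 4 ± 2i.
Hence u_h = C1*cos(2*t)*exp(4*t) + C2*exp(4*t)*sin(2*t).
Try u_p = A*exp(-t). Substituting into the equation and dividing by exp(-t) gives A = -5/29, so u_p = -5*exp(-t)/29.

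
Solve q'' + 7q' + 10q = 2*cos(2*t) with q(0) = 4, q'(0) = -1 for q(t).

Characteristic equation r² + 7r + 10 = 0 factors as (r + 2)(r + 5) = 0, so r = -2, -5.
Hence q_h = C1*exp(-2*t) + C2*exp(-5*t).
Try q_p = A*cos(2*t) + B*sin(2*t). Substituting and equating the coefficients of cos(2t) and sin(2t) gives A = 3/58, B = 7/58, so q_p = 3*cos(2*t)/58 + 7*sin(2*t)/58.
General solution: q = 3*cos(2*t)/58 + 7*sin(2*t)/58 + C1*exp(-2*t) + C2*exp(-5*t).
Apply the initial conditions: q(0) = 3/58 + C1 + C2 = 4 and q'(0) = 7/29 - 5*C2 - 2*C1 = -1. Solving gives C1 = 37/6, C2 = -193/87.

q = -193*exp(-5*t)/87 + 3*cos(2*t)/58 + 7*sin(2*t)/58 + 37*exp(-2*t)/6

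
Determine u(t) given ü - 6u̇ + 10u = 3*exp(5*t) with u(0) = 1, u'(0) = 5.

Characteristic equation r² - 6r + 10 = 0 has discriminant (-6)² - 4·(10) = -4 < 0, so r = 3 ± i.
Hence u_h = C1*cos(t)*exp(3*t) + C2*exp(3*t)*sin(t).
Try u_p = A*exp(5*t). Substituting into the equation and dividing by exp(5*t) gives A = 3/5, so u_p = 3*exp(5*t)/5.
General solution: u = 3*exp(5*t)/5 + C1*cos(t)*exp(3*t) + C2*exp(3*t)*sin(t).
Apply the initial conditions: u(0) = 3/5 + C1 = 1 and u'(0) = 3 + C2 + 3*C1 = 5. Solving gives C1 = 2/5, C2 = 4/5.

u = 3*exp(5*t)/5 + 2*cos(t)*exp(3*t)/5 + 4*exp(3*t)*sin(t)/5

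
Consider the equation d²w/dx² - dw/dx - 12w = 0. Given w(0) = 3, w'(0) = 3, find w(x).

Characteristic equation r² - r - 12 = 0 factors as (r - 4)(r + 3) = 0, so r = 4, -3.
Hence w_h = C1*exp(4*x) + C2*exp(-3*x).
Apply the initial conditions: w(0) = C1 + C2 = 3 and w'(0) = -3*C2 + 4*C1 = 3. Solving gives C1 = 12/7, C2 = 9/7.

w = 9*exp(-3*x)/7 + 12*exp(4*x)/7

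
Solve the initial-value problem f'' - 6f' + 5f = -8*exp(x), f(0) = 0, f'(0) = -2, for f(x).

Characteristic equation r² - 6r + 5 = 0 factors as (r - 1)(r - 5) = 0, so r = 1, 5.
Hence f_h = C1*exp(x) + C2*exp(5*x).
Since exp(x) solves the homogeneous equation (r = 1 is a root of multiplicity 1), multiply the trial by x. Try f_p = A*x*exp(x). Substituting into the equation and dividing by exp(x) gives A = 2, so f_p = 2*x*exp(x).
General solution: f = C1*exp(x) + C2*exp(5*x) + 2*x*exp(x).
Apply the initial conditions: f(0) = C1 + C2 = 0 and f'(0) = 2 + C1 + 5*C2 = -2. Solving gives C1 = 1, C2 = -1.

f = -exp(5*x) + 2*x*exp(x) + exp(x)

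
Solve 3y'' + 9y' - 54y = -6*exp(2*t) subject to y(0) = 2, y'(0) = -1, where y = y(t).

Divide through by 3: y'' + 3y' - 18y = -2*exp(2*t).
Characteristic equation r² + 3r - 18 = 0 factors as (r - 3)(r + 6) = 0, so r = 3, -6.
Hence y_h = C1*exp(3*t) + C2*exp(-6*t).
Try y_p = A*exp(2*t). Substituting into the equation and dividing by exp(2*t) gives A = 1/4, so y_p = exp(2*t)/4.
General solution: y = exp(2*t)/4 + C1*exp(3*t) + C2*exp(-6*t).
Apply the initial conditions: y(0) = 1/4 + C1 + C2 = 2 and y'(0) = 1/2 - 6*C2 + 3*C1 = -1. Solving gives C1 = 1, C2 = 3/4.

y = exp(2*t)/4 + 3*exp(-6*t)/4 + exp(3*t)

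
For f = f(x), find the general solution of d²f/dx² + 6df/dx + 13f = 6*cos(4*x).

f = -2*cos(4*x)/65 + 16*sin(4*x)/65 + C1*cos(2*x)*exp(-3*x) + C2*exp(-3*x)*sin(2*x)

Characteristic equation r² + 6r + 13 = 0 has discriminant (6)² - 4·(13) = -16 < 0, so r = -3 ± 2i.
Hence f_h = C1*cos(2*x)*exp(-3*x) + C2*exp(-3*x)*sin(2*x).
Try f_p = A*cos(4*x) + B*sin(4*x). Substituting and equating the coefficients of cos(4x) and sin(4x) gives A = -2/65, B = 16/65, so f_p = -2*cos(4*x)/65 + 16*sin(4*x)/65.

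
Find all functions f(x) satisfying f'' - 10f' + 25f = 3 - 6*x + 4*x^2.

f = 39/625 - 14*x/125 + 4*x**2/25 + C1*exp(5*x) + C2*x*exp(5*x)

Characteristic equation r² - 10r + 25 = 0 has discriminant (-10)² - 4·(25) = 0, so r = 5 is a repeated root.
Hence f_h = (C1 + C2*x)*exp(5*x).
For the particular solution try f_p = A0 + A1*x + A2*x^2. Substituting and matching coefficients of each power of x gives A0 = 39/625, A1 = -14/125, A2 = 4/25, so f_p = 39/625 - 14*x/125 + 4*x^2/25.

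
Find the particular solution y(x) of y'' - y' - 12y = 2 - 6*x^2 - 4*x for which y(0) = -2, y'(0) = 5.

y = -5/48 + x**2/2 - 37*exp(-3*x)/21 - 15*exp(4*x)/112 + x/4

Characteristic equation r² - r - 12 = 0 factors as (r + 3)(r - 4) = 0, so r = -3, 4.
Hence y_h = C1*exp(-3*x) + C2*exp(4*x).
For the particular solution try y_p = A0 + A1*x + A2*x^2. Substituting and matching coefficients of each power of x gives A0 = -5/48, A1 = 1/4, A2 = 1/2, so y_p = -5/48 + x^2/2 + x/4.
General solution: y = -5/48 + x^2/2 + x/4 + C1*exp(-3*x) + C2*exp(4*x).
Apply the initial conditions: y(0) = -5/48 + C1 + C2 = -2 and y'(0) = 1/4 - 3*C1 + 4*C2 = 5. Solving gives C1 = -37/21, C2 = -15/112.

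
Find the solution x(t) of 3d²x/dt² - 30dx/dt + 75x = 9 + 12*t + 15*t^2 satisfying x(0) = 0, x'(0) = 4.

Divide through by 3: x'' - 10x' + 25x = 3 + 4*t + 5*t^2.
Characteristic equation r² - 10r + 25 = 0 has discriminant (-10)² - 4·(25) = 0, so r = 5 is a repeated root.
Hence x_h = (C1 + C2*t)*exp(5*t).
For the particular solution try x_p = A0 + A1*t + A2*t^2. Substituting and matching coefficients of each power of t gives A0 = 29/125, A1 = 8/25, A2 = 1/5, so x_p = 29/125 + t^2/5 + 8*t/25.
General solution: x = 29/125 + t^2/5 + 8*t/25 + C1*exp(5*t) + C2*t*exp(5*t).
Apply the initial conditions: x(0) = 29/125 + C1 = 0 and x'(0) = 8/25 + C2 + 5*C1 = 4. Solving gives C1 = -29/125, C2 = 121/25.

x = 29/125 - 29*exp(5*t)/125 + t**2/5 + 8*t/25 + 121*t*exp(5*t)/25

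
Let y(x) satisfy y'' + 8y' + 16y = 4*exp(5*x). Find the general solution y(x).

Characteristic equation r² + 8r + 16 = 0 has discriminant (8)² - 4·(16) = 0, so r = -4 is a repeated root.
Hence y_h = (C1 + C2*x)*exp(-4*x).
Try y_p = A*exp(5*x). Substituting into the equation and dividing by exp(5*x) gives A = 4/81, so y_p = 4*exp(5*x)/81.

y = 4*exp(5*x)/81 + C1*exp(-4*x) + C2*x*exp(-4*x)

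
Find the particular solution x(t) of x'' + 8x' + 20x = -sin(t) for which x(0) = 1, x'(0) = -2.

x = -19*sin(t)/425 + 8*cos(t)/425 + 417*cos(2*t)*exp(-4*t)/425 + 837*exp(-4*t)*sin(2*t)/850

Characteristic equation r² + 8r + 20 = 0 has discriminant (8)² - 4·(20) = -16 < 0, so r = -4 ± 2i.
Hence x_h = C1*cos(2*t)*exp(-4*t) + C2*exp(-4*t)*sin(2*t).
Try x_p = A*cos(t) + B*sin(t). Substituting and equating the coefficients of cos(t) and sin(t) gives A = 8/425, B = -19/425, so x_p = -19*sin(t)/425 + 8*cos(t)/425.
General solution: x = -19*sin(t)/425 + 8*cos(t)/425 + C1*cos(2*t)*exp(-4*t) + C2*exp(-4*t)*sin(2*t).
Apply the initial conditions: x(0) = 8/425 + C1 = 1 and x'(0) = -19/425 - 4*C1 + 2*C2 = -2. Solving gives C1 = 417/425, C2 = 837/850.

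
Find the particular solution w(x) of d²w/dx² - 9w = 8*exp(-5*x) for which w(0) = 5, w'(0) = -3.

w = exp(-5*x)/2 + 7*exp(-3*x)/3 + 13*exp(3*x)/6

Characteristic equation r² - 9 = 0 factors as (r - 3)(r + 3) = 0, so r = 3, -3.
Hence w_h = C1*exp(3*x) + C2*exp(-3*x).
Try w_p = A*exp(-5*x). Substituting into the equation and dividing by exp(-5*x) gives A = 1/2, so w_p = exp(-5*x)/2.
General solution: w = exp(-5*x)/2 + C1*exp(3*x) + C2*exp(-3*x).
Apply the initial conditions: w(0) = 1/2 + C1 + C2 = 5 and w'(0) = -5/2 - 3*C2 + 3*C1 = -3. Solving gives C1 = 13/6, C2 = 7/3.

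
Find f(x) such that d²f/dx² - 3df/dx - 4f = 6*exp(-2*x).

Characteristic equation r² - 3r - 4 = 0 factors as (r - 4)(r + 1) = 0, so r = 4, -1.
Hence f_h = C1*exp(4*x) + C2*exp(-x).
Try f_p = A*exp(-2*x). Substituting into the equation and dividing by exp(-2*x) gives A = 1, so f_p = exp(-2*x).

f = C1*exp(4*x) + C2*exp(-x) + exp(-2*x)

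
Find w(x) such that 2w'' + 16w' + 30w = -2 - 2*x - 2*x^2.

w = -203/3375 - x**2/15 + x/225 + C1*exp(-3*x) + C2*exp(-5*x)

Divide through by 2: w'' + 8w' + 15w = -1 - x - x^2.
Characteristic equation r² + 8r + 15 = 0 factors as (r + 3)(r + 5) = 0, so r = -3, -5.
Hence w_h = C1*exp(-3*x) + C2*exp(-5*x).
For the particular solution try w_p = A0 + A1*x + A2*x^2. Substituting and matching coefficients of each power of x gives A0 = -203/3375, A1 = 1/225, A2 = -1/15, so w_p = -203/3375 - x^2/15 + x/225.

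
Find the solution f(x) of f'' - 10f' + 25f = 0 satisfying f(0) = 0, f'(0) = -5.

Characteristic equation r² - 10r + 25 = 0 has discriminant (-10)² - 4·(25) = 0, so r = 5 is a repeated root.
Hence f_h = (C1 + C2*x)*exp(5*x).
Apply the initial conditions: f(0) = C1 = 0 and f'(0) = C2 + 5*C1 = -5. Solving gives C1 = 0, C2 = -5.

f = -5*x*exp(5*x)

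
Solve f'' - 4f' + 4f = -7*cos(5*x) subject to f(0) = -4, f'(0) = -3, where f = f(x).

f = -3511*exp(2*x)/841 + 140*sin(5*x)/841 + 147*cos(5*x)/841 + 131*x*exp(2*x)/29

Characteristic equation r² - 4r + 4 = 0 has discriminant (-4)² - 4·(4) = 0, so r = 2 is a repeated root.
Hence f_h = (C1 + C2*x)*exp(2*x).
Try f_p = A*cos(5*x) + B*sin(5*x). Substituting and equating the coefficients of cos(5x) and sin(5x) gives A = 147/841, B = 140/841, so f_p = 140*sin(5*x)/841 + 147*cos(5*x)/841.
General solution: f = 140*sin(5*x)/841 + 147*cos(5*x)/841 + C1*exp(2*x) + C2*x*exp(2*x).
Apply the initial conditions: f(0) = 147/841 + C1 = -4 and f'(0) = 700/841 + C2 + 2*C1 = -3. Solving gives C1 = -3511/841, C2 = 131/29.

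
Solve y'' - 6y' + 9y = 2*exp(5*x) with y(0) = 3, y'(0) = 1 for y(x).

Characteristic equation r² - 6r + 9 = 0 has discriminant (-6)² - 4·(9) = 0, so r = 3 is a repeated root.
Hence y_h = (C1 + C2*x)*exp(3*x).
Try y_p = A*exp(5*x). Substituting into the equation and dividing by exp(5*x) gives A = 1/2, so y_p = exp(5*x)/2.
General solution: y = exp(5*x)/2 + C1*exp(3*x) + C2*x*exp(3*x).
Apply the initial conditions: y(0) = 1/2 + C1 = 3 and y'(0) = 5/2 + C2 + 3*C1 = 1. Solving gives C1 = 5/2, C2 = -9.

y = exp(5*x)/2 + 5*exp(3*x)/2 - 9*x*exp(3*x)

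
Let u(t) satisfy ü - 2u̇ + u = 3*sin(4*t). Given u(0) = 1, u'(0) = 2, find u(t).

Characteristic equation r² - 2r + 1 = 0 has discriminant (-2)² - 4·(1) = 0, so r = 1 is a repeated root.
Hence u_h = (C1 + C2*t)*exp(t).
Try u_p = A*cos(4*t) + B*sin(4*t). Substituting and equating the coefficients of cos(4t) and sin(4t) gives A = 24/289, B = -45/289, so u_p = -45*sin(4*t)/289 + 24*cos(4*t)/289.
General solution: u = -45*sin(4*t)/289 + 24*cos(4*t)/289 + C1*exp(t) + C2*t*exp(t).
Apply the initial conditions: u(0) = 24/289 + C1 = 1 and u'(0) = -180/289 + C1 + C2 = 2. Solving gives C1 = 265/289, C2 = 29/17.

u = -45*sin(4*t)/289 + 24*cos(4*t)/289 + 265*exp(t)/289 + 29*t*exp(t)/17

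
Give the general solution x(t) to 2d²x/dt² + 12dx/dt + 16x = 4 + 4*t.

x = 1/16 + t/4 + C1*exp(-4*t) + C2*exp(-2*t)

Divide through by 2: x'' + 6x' + 8x = 2 + 2*t.
Characteristic equation r² + 6r + 8 = 0 factors as (r + 4)(r + 2) = 0, so r = -4, -2.
Hence x_h = C1*exp(-4*t) + C2*exp(-2*t).
For the particular solution try x_p = A0 + A1*t. Substituting and matching coefficients of each power of t gives A0 = 1/16, A1 = 1/4, so x_p = 1/16 + t/4.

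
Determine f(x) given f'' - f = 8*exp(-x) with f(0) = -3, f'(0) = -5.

Characteristic equation r² - 1 = 0 factors as (r + 1)(r - 1) = 0, so r = -1, 1.
Hence f_h = C1*exp(-x) + C2*exp(x).
Since exp(-x) solves the homogeneous equation (r = -1 is a root of multiplicity 1), multiply the trial by x. Try f_p = A*x*exp(-x). Substituting into the equation and dividing by exp(-x) gives A = -4, so f_p = -4*x*exp(-x).
General solution: f = C1*exp(-x) + C2*exp(x) - 4*x*exp(-x).
Apply the initial conditions: f(0) = C1 + C2 = -3 and f'(0) = -4 + C2 - C1 = -5. Solving gives C1 = -1, C2 = -2.

f = -exp(-x) - 2*exp(x) - 4*x*exp(-x)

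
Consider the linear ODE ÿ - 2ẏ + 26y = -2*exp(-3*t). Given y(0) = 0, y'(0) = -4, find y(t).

y = -2*exp(-3*t)/41 - 172*exp(t)*sin(5*t)/205 + 2*cos(5*t)*exp(t)/41

Characteristic equation r² - 2r + 26 = 0 has discriminant (-2)² - 4·(26) = -100 < 0, so r = 1 ± 5i.
Hence y_h = C1*cos(5*t)*exp(t) + C2*exp(t)*sin(5*t).
Try y_p = A*exp(-3*t). Substituting into the equation and dividing by exp(-3*t) gives A = -2/41, so y_p = -2*exp(-3*t)/41.
General solution: y = -2*exp(-3*t)/41 + C1*cos(5*t)*exp(t) + C2*exp(t)*sin(5*t).
Apply the initial conditions: y(0) = -2/41 + C1 = 0 and y'(0) = 6/41 + C1 + 5*C2 = -4. Solving gives C1 = 2/41, C2 = -172/205.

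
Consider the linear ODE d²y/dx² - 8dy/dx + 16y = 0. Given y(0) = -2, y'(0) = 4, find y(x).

Characteristic equation r² - 8r + 16 = 0 has discriminant (-8)² - 4·(16) = 0, so r = 4 is a repeated root.
Hence y_h = (C1 + C2*x)*exp(4*x).
Apply the initial conditions: y(0) = C1 = -2 and y'(0) = C2 + 4*C1 = 4. Solving gives C1 = -2, C2 = 12.

y = -2*exp(4*x) + 12*x*exp(4*x)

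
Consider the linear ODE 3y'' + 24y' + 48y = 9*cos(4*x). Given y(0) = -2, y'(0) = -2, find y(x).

Divide through by 3: y'' + 8y' + 16y = 3*cos(4*x).
Characteristic equation r² + 8r + 16 = 0 has discriminant (8)² - 4·(16) = 0, so r = -4 is a repeated root.
Hence y_h = (C1 + C2*x)*exp(-4*x).
Try y_p = A*cos(4*x) + B*sin(4*x). Substituting and equating the coefficients of cos(4x) and sin(4x) gives A = 0, B = 3/32, so y_p = 3*sin(4*x)/32.
General solution: y = 3*sin(4*x)/32 + C1*exp(-4*x) + C2*x*exp(-4*x).
Apply the initial conditions: y(0) = C1 = -2 and y'(0) = 3/8 + C2 - 4*C1 = -2. Solving gives C1 = -2, C2 = -83/8.

y = -2*exp(-4*x) + 3*sin(4*x)/32 - 83*x*exp(-4*x)/8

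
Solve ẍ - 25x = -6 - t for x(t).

Characteristic equation r² - 25 = 0 factors as (r - 5)(r + 5) = 0, so r = 5, -5.
Hence x_h = C1*exp(5*t) + C2*exp(-5*t).
For the particular solution try x_p = A0 + A1*t. Substituting and matching coefficients of each power of t gives A0 = 6/25, A1 = 1/25, so x_p = 6/25 + t/25.

x = 6/25 + t/25 + C1*exp(5*t) + C2*exp(-5*t)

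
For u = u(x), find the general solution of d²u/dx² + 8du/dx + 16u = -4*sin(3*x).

Characteristic equation r² + 8r + 16 = 0 has discriminant (8)² - 4·(16) = 0, so r = -4 is a repeated root.
Hence u_h = (C1 + C2*x)*exp(-4*x).
Try u_p = A*cos(3*x) + B*sin(3*x). Substituting and equating the coefficients of cos(3x) and sin(3x) gives A = 96/625, B = -28/625, so u_p = -28*sin(3*x)/625 + 96*cos(3*x)/625.

u = -28*sin(3*x)/625 + 96*cos(3*x)/625 + C1*exp(-4*x) + C2*x*exp(-4*x)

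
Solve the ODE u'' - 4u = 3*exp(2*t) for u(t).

u = C1*exp(-2*t) + C2*exp(2*t) + 3*t*exp(2*t)/4

Characteristic equation r² - 4 = 0 factors as (r + 2)(r - 2) = 0, so r = -2, 2.
Hence u_h = C1*exp(-2*t) + C2*exp(2*t).
Since exp(2*t) solves the homogeneous equation (r = 2 is a root of multiplicity 1), multiply the trial by t. Try u_p = A*t*exp(2*t). Substituting into the equation and dividing by exp(2*t) gives A = 3/4, so u_p = 3*t*exp(2*t)/4.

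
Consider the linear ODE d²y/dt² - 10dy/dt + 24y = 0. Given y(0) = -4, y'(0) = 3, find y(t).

Characteristic equation r² - 10r + 24 = 0 factors as (r - 4)(r - 6) = 0, so r = 4, 6.
Hence y_h = C1*exp(4*t) + C2*exp(6*t).
Apply the initial conditions: y(0) = C1 + C2 = -4 and y'(0) = 4*C1 + 6*C2 = 3. Solving gives C1 = -27/2, C2 = 19/2.

y = -27*exp(4*t)/2 + 19*exp(6*t)/2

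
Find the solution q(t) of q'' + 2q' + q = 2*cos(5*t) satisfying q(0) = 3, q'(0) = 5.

q = -12*cos(5*t)/169 + 5*sin(5*t)/169 + 519*exp(-t)/169 + 103*t*exp(-t)/13

Characteristic equation r² + 2r + 1 = 0 has discriminant (2)² - 4·(1) = 0, so r = -1 is a repeated root.
Hence q_h = (C1 + C2*t)*exp(-t).
Try q_p = A*cos(5*t) + B*sin(5*t). Substituting and equating the coefficients of cos(5t) and sin(5t) gives A = -12/169, B = 5/169, so q_p = -12*cos(5*t)/169 + 5*sin(5*t)/169.
General solution: q = -12*cos(5*t)/169 + 5*sin(5*t)/169 + C1*exp(-t) + C2*t*exp(-t).
Apply the initial conditions: q(0) = -12/169 + C1 = 3 and q'(0) = 25/169 + C2 - C1 = 5. Solving gives C1 = 519/169, C2 = 103/13.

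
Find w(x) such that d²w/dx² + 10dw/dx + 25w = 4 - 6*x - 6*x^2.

w = 124/625 - 6*x**2/25 - 6*x/125 + C1*exp(-5*x) + C2*x*exp(-5*x)

Characteristic equation r² + 10r + 25 = 0 has discriminant (10)² - 4·(25) = 0, so r = -5 is a repeated root.
Hence w_h = (C1 + C2*x)*exp(-5*x).
For the particular solution try w_p = A0 + A1*x + A2*x^2. Substituting and matching coefficients of each power of x gives A0 = 124/625, A1 = -6/125, A2 = -6/25, so w_p = 124/625 - 6*x^2/25 - 6*x/125.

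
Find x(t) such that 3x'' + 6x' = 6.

x = C2 + t + C1*exp(-2*t)

Divide through by 3: x'' + 2x' = 2.
Characteristic equation r² + 2r = 0 factors as (r + 2)r = 0, so r = -2, 0.
Hence x_h = C1*exp(-2*t) + C2.
Since 0 is a characteristic root (multiplicity 1), multiply the polynomial trial by t: try x_p = A0*t. Substituting and matching coefficients of each power of t gives A0 = 1, so x_p = t.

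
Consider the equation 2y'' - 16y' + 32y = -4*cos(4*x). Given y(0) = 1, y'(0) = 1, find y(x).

y = sin(4*x)/16 - 13*x*exp(4*x)/4 + exp(4*x)

Divide through by 2: y'' - 8y' + 16y = -2*cos(4*x).
Characteristic equation r² - 8r + 16 = 0 has discriminant (-8)² - 4·(16) = 0, so r = 4 is a repeated root.
Hence y_h = (C1 + C2*x)*exp(4*x).
Try y_p = A*cos(4*x) + B*sin(4*x). Substituting and equating the coefficients of cos(4x) and sin(4x) gives A = 0, B = 1/16, so y_p = sin(4*x)/16.
General solution: y = sin(4*x)/16 + C1*exp(4*x) + C2*x*exp(4*x).
Apply the initial conditions: y(0) = C1 = 1 and y'(0) = 1/4 + C2 + 4*C1 = 1. Solving gives C1 = 1, C2 = -13/4.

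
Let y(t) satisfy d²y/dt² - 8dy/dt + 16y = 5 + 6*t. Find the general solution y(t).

y = 1/2 + 3*t/8 + C1*exp(4*t) + C2*t*exp(4*t)

Characteristic equation r² - 8r + 16 = 0 has discriminant (-8)² - 4·(16) = 0, so r = 4 is a repeated root.
Hence y_h = (C1 + C2*t)*exp(4*t).
For the particular solution try y_p = A0 + A1*t. Substituting and matching coefficients of each power of t gives A0 = 1/2, A1 = 3/8, so y_p = 1/2 + 3*t/8.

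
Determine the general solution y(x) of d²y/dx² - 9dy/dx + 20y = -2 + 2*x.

Characteristic equation r² - 9r + 20 = 0 factors as (r - 4)(r - 5) = 0, so r = 4, 5.
Hence y_h = C1*exp(4*x) + C2*exp(5*x).
For the particular solution try y_p = A0 + A1*x. Substituting and matching coefficients of each power of x gives A0 = -11/200, A1 = 1/10, so y_p = -11/200 + x/10.

y = -11/200 + x/10 + C1*exp(4*x) + C2*exp(5*x)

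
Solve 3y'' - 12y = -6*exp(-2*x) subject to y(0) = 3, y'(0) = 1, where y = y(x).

Divide through by 3: y'' - 4y = -2*exp(-2*x).
Characteristic equation r² - 4 = 0 factors as (r - 2)(r + 2) = 0, so r = 2, -2.
Hence y_h = C1*exp(2*x) + C2*exp(-2*x).
Since exp(-2*x) solves the homogeneous equation (r = -2 is a root of multiplicity 1), multiply the trial by x. Try y_p = A*x*exp(-2*x). Substituting into the equation and dividing by exp(-2*x) gives A = 1/2, so y_p = x*exp(-2*x)/2.
General solution: y = C1*exp(2*x) + C2*exp(-2*x) + x*exp(-2*x)/2.
Apply the initial conditions: y(0) = C1 + C2 = 3 and y'(0) = 1/2 - 2*C2 + 2*C1 = 1. Solving gives C1 = 13/8, C2 = 11/8.

y = 11*exp(-2*x)/8 + 13*exp(2*x)/8 + x*exp(-2*x)/2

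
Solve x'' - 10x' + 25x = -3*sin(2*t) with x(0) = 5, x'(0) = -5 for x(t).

x = -63*sin(2*t)/841 - 60*cos(2*t)/841 + 4265*exp(5*t)/841 - 876*t*exp(5*t)/29

Characteristic equation r² - 10r + 25 = 0 has discriminant (-10)² - 4·(25) = 0, so r = 5 is a repeated root.
Hence x_h = (C1 + C2*t)*exp(5*t).
Try x_p = A*cos(2*t) + B*sin(2*t). Substituting and equating the coefficients of cos(2t) and sin(2t) gives A = -60/841, B = -63/841, so x_p = -63*sin(2*t)/841 - 60*cos(2*t)/841.
General solution: x = -63*sin(2*t)/841 - 60*cos(2*t)/841 + C1*exp(5*t) + C2*t*exp(5*t).
Apply the initial conditions: x(0) = -60/841 + C1 = 5 and x'(0) = -126/841 + C2 + 5*C1 = -5. Solving gives C1 = 4265/841, C2 = -876/29.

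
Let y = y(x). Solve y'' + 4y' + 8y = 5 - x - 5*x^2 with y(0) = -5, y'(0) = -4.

y = 17/32 + x/2 - 5*x**2/8 - 249*exp(-2*x)*sin(2*x)/32 - 177*cos(2*x)*exp(-2*x)/32

Characteristic equation r² + 4r + 8 = 0 has discriminant (4)² - 4·(8) = -16 < 0, so r = -2 ± 2i.
Hence y_h = C1*cos(2*x)*exp(-2*x) + C2*exp(-2*x)*sin(2*x).
For the particular solution try y_p = A0 + A1*x + A2*x^2. Substituting and matching coefficients of each power of x gives A0 = 17/32, A1 = 1/2, A2 = -5/8, so y_p = 17/32 + x/2 - 5*x^2/8.
General solution: y = 17/32 + x/2 - 5*x^2/8 + C1*cos(2*x)*exp(-2*x) + C2*exp(-2*x)*sin(2*x).
Apply the initial conditions: y(0) = 17/32 + C1 = -5 and y'(0) = 1/2 - 2*C1 + 2*C2 = -4. Solving gives C1 = -177/32, C2 = -249/32.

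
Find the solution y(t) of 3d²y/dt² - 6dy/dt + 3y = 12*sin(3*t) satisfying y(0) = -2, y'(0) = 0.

y = -56*exp(t)/25 - 8*sin(3*t)/25 + 6*cos(3*t)/25 + 16*t*exp(t)/5

Divide through by 3: y'' - 2y' + y = 4*sin(3*t).
Characteristic equation r² - 2r + 1 = 0 has discriminant (-2)² - 4·(1) = 0, so r = 1 is a repeated root.
Hence y_h = (C1 + C2*t)*exp(t).
Try y_p = A*cos(3*t) + B*sin(3*t). Substituting and equating the coefficients of cos(3t) and sin(3t) gives A = 6/25, B = -8/25, so y_p = -8*sin(3*t)/25 + 6*cos(3*t)/25.
General solution: y = -8*sin(3*t)/25 + 6*cos(3*t)/25 + C1*exp(t) + C2*t*exp(t).
Apply the initial conditions: y(0) = 6/25 + C1 = -2 and y'(0) = -24/25 + C1 + C2 = 0. Solving gives C1 = -56/25, C2 = 16/5.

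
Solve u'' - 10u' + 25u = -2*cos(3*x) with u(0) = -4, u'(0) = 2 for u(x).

Characteristic equation r² - 10r + 25 = 0 has discriminant (-10)² - 4·(25) = 0, so r = 5 is a repeated root.
Hence u_h = (C1 + C2*x)*exp(5*x).
Try u_p = A*cos(3*x) + B*sin(3*x). Substituting and equating the coefficients of cos(3x) and sin(3x) gives A = -8/289, B = 15/289, so u_p = -8*cos(3*x)/289 + 15*sin(3*x)/289.
General solution: u = -8*cos(3*x)/289 + 15*sin(3*x)/289 + C1*exp(5*x) + C2*x*exp(5*x).
Apply the initial conditions: u(0) = -8/289 + C1 = -4 and u'(0) = 45/289 + C2 + 5*C1 = 2. Solving gives C1 = -1148/289, C2 = 369/17.

u = -1148*exp(5*x)/289 - 8*cos(3*x)/289 + 15*sin(3*x)/289 + 369*x*exp(5*x)/17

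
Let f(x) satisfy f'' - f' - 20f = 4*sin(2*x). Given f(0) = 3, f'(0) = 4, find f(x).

Characteristic equation r² - r - 20 = 0 factors as (r + 4)(r - 5) = 0, so r = -4, 5.
Hence f_h = C1*exp(-4*x) + C2*exp(5*x).
Try f_p = A*cos(2*x) + B*sin(2*x). Substituting and equating the coefficients of cos(2x) and sin(2x) gives A = 2/145, B = -24/145, so f_p = -24*sin(2*x)/145 + 2*cos(2*x)/145.
General solution: f = -24*sin(2*x)/145 + 2*cos(2*x)/145 + C1*exp(-4*x) + C2*exp(5*x).
Apply the initial conditions: f(0) = 2/145 + C1 + C2 = 3 and f'(0) = -48/145 - 4*C1 + 5*C2 = 4. Solving gives C1 = 53/45, C2 = 472/261.

f = -24*sin(2*x)/145 + 2*cos(2*x)/145 + 53*exp(-4*x)/45 + 472*exp(5*x)/261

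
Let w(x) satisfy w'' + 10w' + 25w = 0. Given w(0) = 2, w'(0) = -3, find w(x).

Characteristic equation r² + 10r + 25 = 0 has discriminant (10)² - 4·(25) = 0, so r = -5 is a repeated root.
Hence w_h = (C1 + C2*x)*exp(-5*x).
Apply the initial conditions: w(0) = C1 = 2 and w'(0) = C2 - 5*C1 = -3. Solving gives C1 = 2, C2 = 7.

w = 2*exp(-5*x) + 7*x*exp(-5*x)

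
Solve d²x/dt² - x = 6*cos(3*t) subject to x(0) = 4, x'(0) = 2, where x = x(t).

Characteristic equation r² - 1 = 0 factors as (r + 1)(r - 1) = 0, so r = -1, 1.
Hence x_h = C1*exp(-t) + C2*exp(t).
Try x_p = A*cos(3*t) + B*sin(3*t). Substituting and equating the coefficients of cos(3t) and sin(3t) gives A = -3/5, B = 0, so x_p = -3*cos(3*t)/5.
General solution: x = -3*cos(3*t)/5 + C1*exp(-t) + C2*exp(t).
Apply the initial conditions: x(0) = -3/5 + C1 + C2 = 4 and x'(0) = C2 - C1 = 2. Solving gives C1 = 13/10, C2 = 33/10.

x = -3*cos(3*t)/5 + 13*exp(-t)/10 + 33*exp(t)/10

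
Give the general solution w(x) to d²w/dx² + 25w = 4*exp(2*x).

Characteristic equation r² + 25 = 0 has discriminant (0)² - 4·(25) = -100 < 0, so r = ± 5i.
Hence w_h = C1*cos(5*x) + C2*sin(5*x).
Try w_p = A*exp(2*x). Substituting into the equation and dividing by exp(2*x) gives A = 4/29, so w_p = 4*exp(2*x)/29.

w = 4*exp(2*x)/29 + C1*cos(5*x) + C2*sin(5*x)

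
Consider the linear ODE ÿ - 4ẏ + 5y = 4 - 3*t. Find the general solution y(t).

y = 8/25 - 3*t/5 + C1*cos(t)*exp(2*t) + C2*exp(2*t)*sin(t)

Characteristic equation r² - 4r + 5 = 0 has discriminant (-4)² - 4·(5) = -4 < 0, so r = 2 ± i.
Hence y_h = C1*cos(t)*exp(2*t) + C2*exp(2*t)*sin(t).
For the particular solution try y_p = A0 + A1*t. Substituting and matching coefficients of each power of t gives A0 = 8/25, A1 = -3/5, so y_p = 8/25 - 3*t/5.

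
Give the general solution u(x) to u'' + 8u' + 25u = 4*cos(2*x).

u = 64*sin(2*x)/697 + 84*cos(2*x)/697 + C1*cos(3*x)*exp(-4*x) + C2*exp(-4*x)*sin(3*x)

Characteristic equation r² + 8r + 25 = 0 has discriminant (8)² - 4·(25) = -36 < 0, so r = -4 ± 3i.
Hence u_h = C1*cos(3*x)*exp(-4*x) + C2*exp(-4*x)*sin(3*x).
Try u_p = A*cos(2*x) + B*sin(2*x). Substituting and equating the coefficients of cos(2x) and sin(2x) gives A = 84/697, B = 64/697, so u_p = 64*sin(2*x)/697 + 84*cos(2*x)/697.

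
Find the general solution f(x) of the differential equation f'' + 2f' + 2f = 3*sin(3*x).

f = -21*sin(3*x)/85 - 18*cos(3*x)/85 + C1*cos(x)*exp(-x) + C2*exp(-x)*sin(x)

Characteristic equation r² + 2r + 2 = 0 has discriminant (2)² - 4·(2) = -4 < 0, so r = -1 ± i.
Hence f_h = C1*cos(x)*exp(-x) + C2*exp(-x)*sin(x).
Try f_p = A*cos(3*x) + B*sin(3*x). Substituting and equating the coefficients of cos(3x) and sin(3x) gives A = -18/85, B = -21/85, so f_p = -21*sin(3*x)/85 - 18*cos(3*x)/85.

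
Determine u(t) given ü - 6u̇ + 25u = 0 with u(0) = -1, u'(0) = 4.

Characteristic equation r² - 6r + 25 = 0 has discriminant (-6)² - 4·(25) = -64 < 0, so r = 3 ± 4i.
Hence u_h = C1*cos(4*t)*exp(3*t) + C2*exp(3*t)*sin(4*t).
Apply the initial conditions: u(0) = C1 = -1 and u'(0) = 3*C1 + 4*C2 = 4. Solving gives C1 = -1, C2 = 7/4.

u = -cos(4*t)*exp(3*t) + 7*exp(3*t)*sin(4*t)/4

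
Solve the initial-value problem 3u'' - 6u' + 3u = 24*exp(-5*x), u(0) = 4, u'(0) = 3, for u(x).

Divide through by 3: u'' - 2u' + u = 8*exp(-5*x).
Characteristic equation r² - 2r + 1 = 0 has discriminant (-2)² - 4·(1) = 0, so r = 1 is a repeated root.
Hence u_h = (C1 + C2*x)*exp(x).
Try u_p = A*exp(-5*x). Substituting into the equation and dividing by exp(-5*x) gives A = 2/9, so u_p = 2*exp(-5*x)/9.
General solution: u = 2*exp(-5*x)/9 + C1*exp(x) + C2*x*exp(x).
Apply the initial conditions: u(0) = 2/9 + C1 = 4 and u'(0) = -10/9 + C1 + C2 = 3. Solving gives C1 = 34/9, C2 = 1/3.

u = 2*exp(-5*x)/9 + 34*exp(x)/9 + x*exp(x)/3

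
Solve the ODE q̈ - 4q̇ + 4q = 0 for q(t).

Characteristic equation r² - 4r + 4 = 0 has discriminant (-4)² - 4·(4) = 0, so r = 2 is a repeated root.
Hence q_h = (C1 + C2*t)*exp(2*t).

q = C1*exp(2*t) + C2*t*exp(2*t)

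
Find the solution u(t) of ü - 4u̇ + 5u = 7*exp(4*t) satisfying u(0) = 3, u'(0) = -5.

Characteristic equation r² - 4r + 5 = 0 has discriminant (-4)² - 4·(5) = -4 < 0, so r = 2 ± i.
Hence u_h = C1*cos(t)*exp(2*t) + C2*exp(2*t)*sin(t).
Try u_p = A*exp(4*t). Substituting into the equation and dividing by exp(4*t) gives A = 7/5, so u_p = 7*exp(4*t)/5.
General solution: u = 7*exp(4*t)/5 + C1*cos(t)*exp(2*t) + C2*exp(2*t)*sin(t).
Apply the initial conditions: u(0) = 7/5 + C1 = 3 and u'(0) = 28/5 + C2 + 2*C1 = -5. Solving gives C1 = 8/5, C2 = -69/5.

u = 7*exp(4*t)/5 - 69*exp(2*t)*sin(t)/5 + 8*cos(t)*exp(2*t)/5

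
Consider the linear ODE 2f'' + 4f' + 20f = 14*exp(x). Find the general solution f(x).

Divide through by 2: f'' + 2f' + 10f = 7*exp(x).
Characteristic equation r² + 2r + 10 = 0 has discriminant (2)² - 4·(10) = -36 < 0, so r = -1 ± 3i.
Hence f_h = C1*cos(3*x)*exp(-x) + C2*exp(-x)*sin(3*x).
Try f_p = A*exp(x). Substituting into the equation and dividing by exp(x) gives A = 7/13, so f_p = 7*exp(x)/13.

f = 7*exp(x)/13 + C1*cos(3*x)*exp(-x) + C2*exp(-x)*sin(3*x)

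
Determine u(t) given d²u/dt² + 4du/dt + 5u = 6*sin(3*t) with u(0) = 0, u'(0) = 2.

Characteristic equation r² + 4r + 5 = 0 has discriminant (4)² - 4·(5) = -4 < 0, so r = -2 ± i.
Hence u_h = C1*cos(t)*exp(-2*t) + C2*exp(-2*t)*sin(t).
Try u_p = A*cos(3*t) + B*sin(3*t). Substituting and equating the coefficients of cos(3t) and sin(3t) gives A = -9/20, B = -3/20, so u_p = -9*cos(3*t)/20 - 3*sin(3*t)/20.
General solution: u = -9*cos(3*t)/20 - 3*sin(3*t)/20 + C1*cos(t)*exp(-2*t) + C2*exp(-2*t)*sin(t).
Apply the initial conditions: u(0) = -9/20 + C1 = 0 and u'(0) = -9/20 + C2 - 2*C1 = 2. Solving gives C1 = 9/20, C2 = 67/20.

u = -9*cos(3*t)/20 - 3*sin(3*t)/20 + 9*cos(t)*exp(-2*t)/20 + 67*exp(-2*t)*sin(t)/20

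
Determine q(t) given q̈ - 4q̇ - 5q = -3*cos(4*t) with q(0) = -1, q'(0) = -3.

q = -179*exp(5*t)/246 - 37*exp(-t)/102 + 48*sin(4*t)/697 + 63*cos(4*t)/697

Characteristic equation r² - 4r - 5 = 0 factors as (r - 5)(r + 1) = 0, so r = 5, -1.
Hence q_h = C1*exp(5*t) + C2*exp(-t).
Try q_p = A*cos(4*t) + B*sin(4*t). Substituting and equating the coefficients of cos(4t) and sin(4t) gives A = 63/697, B = 48/697, so q_p = 48*sin(4*t)/697 + 63*cos(4*t)/697.
General solution: q = 48*sin(4*t)/697 + 63*cos(4*t)/697 + C1*exp(5*t) + C2*exp(-t).
Apply the initial conditions: q(0) = 63/697 + C1 + C2 = -1 and q'(0) = 192/697 - C2 + 5*C1 = -3. Solving gives C1 = -179/246, C2 = -37/102.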